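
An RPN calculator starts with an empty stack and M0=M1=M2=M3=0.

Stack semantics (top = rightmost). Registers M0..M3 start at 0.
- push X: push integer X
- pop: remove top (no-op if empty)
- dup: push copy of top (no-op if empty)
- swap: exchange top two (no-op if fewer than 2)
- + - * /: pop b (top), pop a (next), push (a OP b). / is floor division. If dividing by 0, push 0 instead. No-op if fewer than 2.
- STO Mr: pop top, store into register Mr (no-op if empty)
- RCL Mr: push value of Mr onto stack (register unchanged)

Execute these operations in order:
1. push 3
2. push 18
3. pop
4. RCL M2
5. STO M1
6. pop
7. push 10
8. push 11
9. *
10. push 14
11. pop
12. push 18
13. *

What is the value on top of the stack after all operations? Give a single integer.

After op 1 (push 3): stack=[3] mem=[0,0,0,0]
After op 2 (push 18): stack=[3,18] mem=[0,0,0,0]
After op 3 (pop): stack=[3] mem=[0,0,0,0]
After op 4 (RCL M2): stack=[3,0] mem=[0,0,0,0]
After op 5 (STO M1): stack=[3] mem=[0,0,0,0]
After op 6 (pop): stack=[empty] mem=[0,0,0,0]
After op 7 (push 10): stack=[10] mem=[0,0,0,0]
After op 8 (push 11): stack=[10,11] mem=[0,0,0,0]
After op 9 (*): stack=[110] mem=[0,0,0,0]
After op 10 (push 14): stack=[110,14] mem=[0,0,0,0]
After op 11 (pop): stack=[110] mem=[0,0,0,0]
After op 12 (push 18): stack=[110,18] mem=[0,0,0,0]
After op 13 (*): stack=[1980] mem=[0,0,0,0]

Answer: 1980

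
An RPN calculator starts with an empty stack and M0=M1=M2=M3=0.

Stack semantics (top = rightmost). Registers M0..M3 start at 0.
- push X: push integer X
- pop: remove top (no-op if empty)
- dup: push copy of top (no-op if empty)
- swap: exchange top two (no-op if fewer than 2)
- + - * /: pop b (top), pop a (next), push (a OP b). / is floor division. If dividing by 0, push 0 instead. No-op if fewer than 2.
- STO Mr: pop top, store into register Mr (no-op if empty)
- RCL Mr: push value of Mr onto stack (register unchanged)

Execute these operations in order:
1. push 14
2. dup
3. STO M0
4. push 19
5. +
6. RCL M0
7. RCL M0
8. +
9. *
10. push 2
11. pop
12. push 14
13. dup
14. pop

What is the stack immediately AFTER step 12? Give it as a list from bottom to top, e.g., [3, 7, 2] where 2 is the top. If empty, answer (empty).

After op 1 (push 14): stack=[14] mem=[0,0,0,0]
After op 2 (dup): stack=[14,14] mem=[0,0,0,0]
After op 3 (STO M0): stack=[14] mem=[14,0,0,0]
After op 4 (push 19): stack=[14,19] mem=[14,0,0,0]
After op 5 (+): stack=[33] mem=[14,0,0,0]
After op 6 (RCL M0): stack=[33,14] mem=[14,0,0,0]
After op 7 (RCL M0): stack=[33,14,14] mem=[14,0,0,0]
After op 8 (+): stack=[33,28] mem=[14,0,0,0]
After op 9 (*): stack=[924] mem=[14,0,0,0]
After op 10 (push 2): stack=[924,2] mem=[14,0,0,0]
After op 11 (pop): stack=[924] mem=[14,0,0,0]
After op 12 (push 14): stack=[924,14] mem=[14,0,0,0]

[924, 14]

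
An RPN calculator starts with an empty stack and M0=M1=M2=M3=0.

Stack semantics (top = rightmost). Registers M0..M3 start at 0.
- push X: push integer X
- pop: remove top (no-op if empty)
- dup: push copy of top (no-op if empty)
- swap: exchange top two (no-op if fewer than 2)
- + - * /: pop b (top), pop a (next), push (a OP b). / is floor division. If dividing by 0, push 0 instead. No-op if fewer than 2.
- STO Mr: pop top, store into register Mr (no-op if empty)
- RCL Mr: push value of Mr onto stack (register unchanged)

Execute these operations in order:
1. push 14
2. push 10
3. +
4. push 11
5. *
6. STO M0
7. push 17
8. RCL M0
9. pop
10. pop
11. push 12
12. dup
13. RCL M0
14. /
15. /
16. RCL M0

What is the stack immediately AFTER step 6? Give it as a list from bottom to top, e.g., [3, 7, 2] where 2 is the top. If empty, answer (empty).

After op 1 (push 14): stack=[14] mem=[0,0,0,0]
After op 2 (push 10): stack=[14,10] mem=[0,0,0,0]
After op 3 (+): stack=[24] mem=[0,0,0,0]
After op 4 (push 11): stack=[24,11] mem=[0,0,0,0]
After op 5 (*): stack=[264] mem=[0,0,0,0]
After op 6 (STO M0): stack=[empty] mem=[264,0,0,0]

(empty)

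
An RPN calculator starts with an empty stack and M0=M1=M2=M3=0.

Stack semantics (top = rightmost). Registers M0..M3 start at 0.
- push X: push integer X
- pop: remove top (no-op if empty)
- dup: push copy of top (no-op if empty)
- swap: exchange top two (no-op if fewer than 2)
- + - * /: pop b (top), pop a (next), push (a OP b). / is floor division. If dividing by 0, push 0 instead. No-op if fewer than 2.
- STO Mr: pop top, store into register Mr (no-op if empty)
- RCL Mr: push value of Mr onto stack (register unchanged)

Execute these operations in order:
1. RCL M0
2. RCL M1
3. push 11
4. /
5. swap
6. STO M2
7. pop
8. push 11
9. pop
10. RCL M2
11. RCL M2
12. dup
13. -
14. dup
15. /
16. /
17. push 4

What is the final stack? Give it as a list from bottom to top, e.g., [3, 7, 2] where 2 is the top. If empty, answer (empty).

After op 1 (RCL M0): stack=[0] mem=[0,0,0,0]
After op 2 (RCL M1): stack=[0,0] mem=[0,0,0,0]
After op 3 (push 11): stack=[0,0,11] mem=[0,0,0,0]
After op 4 (/): stack=[0,0] mem=[0,0,0,0]
After op 5 (swap): stack=[0,0] mem=[0,0,0,0]
After op 6 (STO M2): stack=[0] mem=[0,0,0,0]
After op 7 (pop): stack=[empty] mem=[0,0,0,0]
After op 8 (push 11): stack=[11] mem=[0,0,0,0]
After op 9 (pop): stack=[empty] mem=[0,0,0,0]
After op 10 (RCL M2): stack=[0] mem=[0,0,0,0]
After op 11 (RCL M2): stack=[0,0] mem=[0,0,0,0]
After op 12 (dup): stack=[0,0,0] mem=[0,0,0,0]
After op 13 (-): stack=[0,0] mem=[0,0,0,0]
After op 14 (dup): stack=[0,0,0] mem=[0,0,0,0]
After op 15 (/): stack=[0,0] mem=[0,0,0,0]
After op 16 (/): stack=[0] mem=[0,0,0,0]
After op 17 (push 4): stack=[0,4] mem=[0,0,0,0]

Answer: [0, 4]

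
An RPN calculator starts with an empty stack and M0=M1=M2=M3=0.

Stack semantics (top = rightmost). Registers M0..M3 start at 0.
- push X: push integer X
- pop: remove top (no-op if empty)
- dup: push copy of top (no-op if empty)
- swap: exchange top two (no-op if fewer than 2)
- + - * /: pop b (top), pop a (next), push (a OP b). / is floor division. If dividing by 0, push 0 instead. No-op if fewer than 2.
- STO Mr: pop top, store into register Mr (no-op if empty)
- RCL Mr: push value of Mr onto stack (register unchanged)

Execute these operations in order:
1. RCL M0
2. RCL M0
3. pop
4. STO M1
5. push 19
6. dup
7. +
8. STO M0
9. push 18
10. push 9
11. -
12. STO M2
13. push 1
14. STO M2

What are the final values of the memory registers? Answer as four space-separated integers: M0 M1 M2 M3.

Answer: 38 0 1 0

Derivation:
After op 1 (RCL M0): stack=[0] mem=[0,0,0,0]
After op 2 (RCL M0): stack=[0,0] mem=[0,0,0,0]
After op 3 (pop): stack=[0] mem=[0,0,0,0]
After op 4 (STO M1): stack=[empty] mem=[0,0,0,0]
After op 5 (push 19): stack=[19] mem=[0,0,0,0]
After op 6 (dup): stack=[19,19] mem=[0,0,0,0]
After op 7 (+): stack=[38] mem=[0,0,0,0]
After op 8 (STO M0): stack=[empty] mem=[38,0,0,0]
After op 9 (push 18): stack=[18] mem=[38,0,0,0]
After op 10 (push 9): stack=[18,9] mem=[38,0,0,0]
After op 11 (-): stack=[9] mem=[38,0,0,0]
After op 12 (STO M2): stack=[empty] mem=[38,0,9,0]
After op 13 (push 1): stack=[1] mem=[38,0,9,0]
After op 14 (STO M2): stack=[empty] mem=[38,0,1,0]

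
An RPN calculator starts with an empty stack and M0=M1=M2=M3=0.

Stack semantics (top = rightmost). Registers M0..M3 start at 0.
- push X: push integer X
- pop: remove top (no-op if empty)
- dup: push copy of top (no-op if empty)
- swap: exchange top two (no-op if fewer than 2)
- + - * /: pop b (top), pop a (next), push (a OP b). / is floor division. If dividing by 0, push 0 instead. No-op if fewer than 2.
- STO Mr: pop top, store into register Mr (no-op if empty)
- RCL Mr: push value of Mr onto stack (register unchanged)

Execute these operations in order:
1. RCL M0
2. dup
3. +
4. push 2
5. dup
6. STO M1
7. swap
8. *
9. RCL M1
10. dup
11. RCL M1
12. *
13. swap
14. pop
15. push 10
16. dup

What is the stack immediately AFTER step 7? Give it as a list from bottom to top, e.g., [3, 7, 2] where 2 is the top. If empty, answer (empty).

After op 1 (RCL M0): stack=[0] mem=[0,0,0,0]
After op 2 (dup): stack=[0,0] mem=[0,0,0,0]
After op 3 (+): stack=[0] mem=[0,0,0,0]
After op 4 (push 2): stack=[0,2] mem=[0,0,0,0]
After op 5 (dup): stack=[0,2,2] mem=[0,0,0,0]
After op 6 (STO M1): stack=[0,2] mem=[0,2,0,0]
After op 7 (swap): stack=[2,0] mem=[0,2,0,0]

[2, 0]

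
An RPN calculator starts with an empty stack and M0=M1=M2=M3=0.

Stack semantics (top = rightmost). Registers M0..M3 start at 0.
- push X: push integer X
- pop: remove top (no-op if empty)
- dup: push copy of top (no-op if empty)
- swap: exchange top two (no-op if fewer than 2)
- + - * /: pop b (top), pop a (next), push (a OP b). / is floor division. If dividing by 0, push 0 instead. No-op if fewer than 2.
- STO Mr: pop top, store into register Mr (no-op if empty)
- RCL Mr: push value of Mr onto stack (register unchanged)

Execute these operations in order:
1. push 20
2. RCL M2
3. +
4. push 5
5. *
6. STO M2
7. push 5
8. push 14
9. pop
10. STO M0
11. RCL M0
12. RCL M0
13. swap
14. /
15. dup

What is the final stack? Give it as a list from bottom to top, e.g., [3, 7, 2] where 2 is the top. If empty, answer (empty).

Answer: [1, 1]

Derivation:
After op 1 (push 20): stack=[20] mem=[0,0,0,0]
After op 2 (RCL M2): stack=[20,0] mem=[0,0,0,0]
After op 3 (+): stack=[20] mem=[0,0,0,0]
After op 4 (push 5): stack=[20,5] mem=[0,0,0,0]
After op 5 (*): stack=[100] mem=[0,0,0,0]
After op 6 (STO M2): stack=[empty] mem=[0,0,100,0]
After op 7 (push 5): stack=[5] mem=[0,0,100,0]
After op 8 (push 14): stack=[5,14] mem=[0,0,100,0]
After op 9 (pop): stack=[5] mem=[0,0,100,0]
After op 10 (STO M0): stack=[empty] mem=[5,0,100,0]
After op 11 (RCL M0): stack=[5] mem=[5,0,100,0]
After op 12 (RCL M0): stack=[5,5] mem=[5,0,100,0]
After op 13 (swap): stack=[5,5] mem=[5,0,100,0]
After op 14 (/): stack=[1] mem=[5,0,100,0]
After op 15 (dup): stack=[1,1] mem=[5,0,100,0]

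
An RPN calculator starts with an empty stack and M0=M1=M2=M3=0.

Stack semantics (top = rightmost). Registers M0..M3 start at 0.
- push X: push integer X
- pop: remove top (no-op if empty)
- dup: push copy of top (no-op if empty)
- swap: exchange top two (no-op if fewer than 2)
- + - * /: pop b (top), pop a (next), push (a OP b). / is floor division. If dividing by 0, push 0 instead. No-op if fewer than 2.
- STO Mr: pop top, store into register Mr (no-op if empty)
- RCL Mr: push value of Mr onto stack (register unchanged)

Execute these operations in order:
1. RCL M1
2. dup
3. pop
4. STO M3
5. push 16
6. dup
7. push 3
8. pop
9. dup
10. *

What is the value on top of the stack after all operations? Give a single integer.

Answer: 256

Derivation:
After op 1 (RCL M1): stack=[0] mem=[0,0,0,0]
After op 2 (dup): stack=[0,0] mem=[0,0,0,0]
After op 3 (pop): stack=[0] mem=[0,0,0,0]
After op 4 (STO M3): stack=[empty] mem=[0,0,0,0]
After op 5 (push 16): stack=[16] mem=[0,0,0,0]
After op 6 (dup): stack=[16,16] mem=[0,0,0,0]
After op 7 (push 3): stack=[16,16,3] mem=[0,0,0,0]
After op 8 (pop): stack=[16,16] mem=[0,0,0,0]
After op 9 (dup): stack=[16,16,16] mem=[0,0,0,0]
After op 10 (*): stack=[16,256] mem=[0,0,0,0]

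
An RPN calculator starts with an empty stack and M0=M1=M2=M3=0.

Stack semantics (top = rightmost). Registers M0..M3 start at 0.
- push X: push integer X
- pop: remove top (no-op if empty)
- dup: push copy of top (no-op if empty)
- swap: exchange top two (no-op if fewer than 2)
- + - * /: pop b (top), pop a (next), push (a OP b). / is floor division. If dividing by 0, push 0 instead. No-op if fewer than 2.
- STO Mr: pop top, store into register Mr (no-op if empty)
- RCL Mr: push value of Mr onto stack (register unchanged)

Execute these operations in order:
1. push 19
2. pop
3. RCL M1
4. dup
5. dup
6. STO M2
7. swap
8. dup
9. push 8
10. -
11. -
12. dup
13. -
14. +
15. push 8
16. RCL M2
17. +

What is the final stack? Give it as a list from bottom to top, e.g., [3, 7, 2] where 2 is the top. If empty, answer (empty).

After op 1 (push 19): stack=[19] mem=[0,0,0,0]
After op 2 (pop): stack=[empty] mem=[0,0,0,0]
After op 3 (RCL M1): stack=[0] mem=[0,0,0,0]
After op 4 (dup): stack=[0,0] mem=[0,0,0,0]
After op 5 (dup): stack=[0,0,0] mem=[0,0,0,0]
After op 6 (STO M2): stack=[0,0] mem=[0,0,0,0]
After op 7 (swap): stack=[0,0] mem=[0,0,0,0]
After op 8 (dup): stack=[0,0,0] mem=[0,0,0,0]
After op 9 (push 8): stack=[0,0,0,8] mem=[0,0,0,0]
After op 10 (-): stack=[0,0,-8] mem=[0,0,0,0]
After op 11 (-): stack=[0,8] mem=[0,0,0,0]
After op 12 (dup): stack=[0,8,8] mem=[0,0,0,0]
After op 13 (-): stack=[0,0] mem=[0,0,0,0]
After op 14 (+): stack=[0] mem=[0,0,0,0]
After op 15 (push 8): stack=[0,8] mem=[0,0,0,0]
After op 16 (RCL M2): stack=[0,8,0] mem=[0,0,0,0]
After op 17 (+): stack=[0,8] mem=[0,0,0,0]

Answer: [0, 8]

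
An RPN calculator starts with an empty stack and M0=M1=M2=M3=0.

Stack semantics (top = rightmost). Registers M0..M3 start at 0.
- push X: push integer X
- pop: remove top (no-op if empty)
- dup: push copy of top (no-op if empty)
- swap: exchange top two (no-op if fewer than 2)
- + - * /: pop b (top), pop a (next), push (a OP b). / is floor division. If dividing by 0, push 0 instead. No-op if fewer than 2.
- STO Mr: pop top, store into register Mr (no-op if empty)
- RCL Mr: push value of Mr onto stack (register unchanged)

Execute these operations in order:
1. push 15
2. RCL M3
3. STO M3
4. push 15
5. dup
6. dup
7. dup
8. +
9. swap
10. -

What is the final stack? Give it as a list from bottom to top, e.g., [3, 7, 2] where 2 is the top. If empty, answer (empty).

Answer: [15, 15, 15]

Derivation:
After op 1 (push 15): stack=[15] mem=[0,0,0,0]
After op 2 (RCL M3): stack=[15,0] mem=[0,0,0,0]
After op 3 (STO M3): stack=[15] mem=[0,0,0,0]
After op 4 (push 15): stack=[15,15] mem=[0,0,0,0]
After op 5 (dup): stack=[15,15,15] mem=[0,0,0,0]
After op 6 (dup): stack=[15,15,15,15] mem=[0,0,0,0]
After op 7 (dup): stack=[15,15,15,15,15] mem=[0,0,0,0]
After op 8 (+): stack=[15,15,15,30] mem=[0,0,0,0]
After op 9 (swap): stack=[15,15,30,15] mem=[0,0,0,0]
After op 10 (-): stack=[15,15,15] mem=[0,0,0,0]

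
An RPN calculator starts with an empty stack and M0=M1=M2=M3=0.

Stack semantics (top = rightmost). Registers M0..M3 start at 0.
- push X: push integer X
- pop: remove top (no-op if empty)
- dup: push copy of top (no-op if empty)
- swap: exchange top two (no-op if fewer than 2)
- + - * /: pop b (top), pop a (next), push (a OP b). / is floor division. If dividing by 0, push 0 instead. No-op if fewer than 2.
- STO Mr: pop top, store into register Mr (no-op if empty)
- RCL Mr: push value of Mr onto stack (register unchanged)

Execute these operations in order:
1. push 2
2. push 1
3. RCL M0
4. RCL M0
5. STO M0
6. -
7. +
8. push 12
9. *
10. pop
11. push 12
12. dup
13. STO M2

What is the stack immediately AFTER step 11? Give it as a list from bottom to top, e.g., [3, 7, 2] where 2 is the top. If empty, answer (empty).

After op 1 (push 2): stack=[2] mem=[0,0,0,0]
After op 2 (push 1): stack=[2,1] mem=[0,0,0,0]
After op 3 (RCL M0): stack=[2,1,0] mem=[0,0,0,0]
After op 4 (RCL M0): stack=[2,1,0,0] mem=[0,0,0,0]
After op 5 (STO M0): stack=[2,1,0] mem=[0,0,0,0]
After op 6 (-): stack=[2,1] mem=[0,0,0,0]
After op 7 (+): stack=[3] mem=[0,0,0,0]
After op 8 (push 12): stack=[3,12] mem=[0,0,0,0]
After op 9 (*): stack=[36] mem=[0,0,0,0]
After op 10 (pop): stack=[empty] mem=[0,0,0,0]
After op 11 (push 12): stack=[12] mem=[0,0,0,0]

[12]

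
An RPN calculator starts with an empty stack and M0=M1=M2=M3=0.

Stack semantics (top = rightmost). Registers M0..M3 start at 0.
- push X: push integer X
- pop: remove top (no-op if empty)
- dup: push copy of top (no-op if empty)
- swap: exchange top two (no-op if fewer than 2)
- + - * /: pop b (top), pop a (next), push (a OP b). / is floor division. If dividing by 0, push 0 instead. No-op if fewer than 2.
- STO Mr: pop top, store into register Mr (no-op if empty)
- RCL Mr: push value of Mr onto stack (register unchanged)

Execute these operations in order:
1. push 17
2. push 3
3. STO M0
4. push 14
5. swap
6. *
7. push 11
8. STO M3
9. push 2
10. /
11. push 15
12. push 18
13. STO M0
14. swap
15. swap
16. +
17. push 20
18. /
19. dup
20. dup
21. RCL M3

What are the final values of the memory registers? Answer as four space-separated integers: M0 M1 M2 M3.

Answer: 18 0 0 11

Derivation:
After op 1 (push 17): stack=[17] mem=[0,0,0,0]
After op 2 (push 3): stack=[17,3] mem=[0,0,0,0]
After op 3 (STO M0): stack=[17] mem=[3,0,0,0]
After op 4 (push 14): stack=[17,14] mem=[3,0,0,0]
After op 5 (swap): stack=[14,17] mem=[3,0,0,0]
After op 6 (*): stack=[238] mem=[3,0,0,0]
After op 7 (push 11): stack=[238,11] mem=[3,0,0,0]
After op 8 (STO M3): stack=[238] mem=[3,0,0,11]
After op 9 (push 2): stack=[238,2] mem=[3,0,0,11]
After op 10 (/): stack=[119] mem=[3,0,0,11]
After op 11 (push 15): stack=[119,15] mem=[3,0,0,11]
After op 12 (push 18): stack=[119,15,18] mem=[3,0,0,11]
After op 13 (STO M0): stack=[119,15] mem=[18,0,0,11]
After op 14 (swap): stack=[15,119] mem=[18,0,0,11]
After op 15 (swap): stack=[119,15] mem=[18,0,0,11]
After op 16 (+): stack=[134] mem=[18,0,0,11]
After op 17 (push 20): stack=[134,20] mem=[18,0,0,11]
After op 18 (/): stack=[6] mem=[18,0,0,11]
After op 19 (dup): stack=[6,6] mem=[18,0,0,11]
After op 20 (dup): stack=[6,6,6] mem=[18,0,0,11]
After op 21 (RCL M3): stack=[6,6,6,11] mem=[18,0,0,11]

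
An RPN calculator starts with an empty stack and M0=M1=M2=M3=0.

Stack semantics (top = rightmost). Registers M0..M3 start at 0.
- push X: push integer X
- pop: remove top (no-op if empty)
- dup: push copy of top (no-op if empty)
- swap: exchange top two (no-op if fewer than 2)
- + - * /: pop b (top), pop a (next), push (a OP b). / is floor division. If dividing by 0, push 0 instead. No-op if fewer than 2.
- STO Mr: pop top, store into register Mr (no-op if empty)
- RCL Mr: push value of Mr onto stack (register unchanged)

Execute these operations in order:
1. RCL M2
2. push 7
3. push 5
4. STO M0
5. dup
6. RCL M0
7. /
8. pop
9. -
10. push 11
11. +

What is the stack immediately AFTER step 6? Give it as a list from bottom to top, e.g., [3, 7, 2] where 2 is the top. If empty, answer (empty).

After op 1 (RCL M2): stack=[0] mem=[0,0,0,0]
After op 2 (push 7): stack=[0,7] mem=[0,0,0,0]
After op 3 (push 5): stack=[0,7,5] mem=[0,0,0,0]
After op 4 (STO M0): stack=[0,7] mem=[5,0,0,0]
After op 5 (dup): stack=[0,7,7] mem=[5,0,0,0]
After op 6 (RCL M0): stack=[0,7,7,5] mem=[5,0,0,0]

[0, 7, 7, 5]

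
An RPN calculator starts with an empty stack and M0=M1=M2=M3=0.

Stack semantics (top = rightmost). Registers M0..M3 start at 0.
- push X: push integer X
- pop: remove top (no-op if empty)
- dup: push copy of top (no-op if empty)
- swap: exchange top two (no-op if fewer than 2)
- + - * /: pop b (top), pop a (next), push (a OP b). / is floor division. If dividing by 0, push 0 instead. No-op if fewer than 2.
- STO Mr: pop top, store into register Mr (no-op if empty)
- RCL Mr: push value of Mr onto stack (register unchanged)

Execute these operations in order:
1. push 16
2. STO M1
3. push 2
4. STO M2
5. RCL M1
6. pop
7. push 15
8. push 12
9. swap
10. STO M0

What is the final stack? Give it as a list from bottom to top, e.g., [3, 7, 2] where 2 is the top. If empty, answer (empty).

Answer: [12]

Derivation:
After op 1 (push 16): stack=[16] mem=[0,0,0,0]
After op 2 (STO M1): stack=[empty] mem=[0,16,0,0]
After op 3 (push 2): stack=[2] mem=[0,16,0,0]
After op 4 (STO M2): stack=[empty] mem=[0,16,2,0]
After op 5 (RCL M1): stack=[16] mem=[0,16,2,0]
After op 6 (pop): stack=[empty] mem=[0,16,2,0]
After op 7 (push 15): stack=[15] mem=[0,16,2,0]
After op 8 (push 12): stack=[15,12] mem=[0,16,2,0]
After op 9 (swap): stack=[12,15] mem=[0,16,2,0]
After op 10 (STO M0): stack=[12] mem=[15,16,2,0]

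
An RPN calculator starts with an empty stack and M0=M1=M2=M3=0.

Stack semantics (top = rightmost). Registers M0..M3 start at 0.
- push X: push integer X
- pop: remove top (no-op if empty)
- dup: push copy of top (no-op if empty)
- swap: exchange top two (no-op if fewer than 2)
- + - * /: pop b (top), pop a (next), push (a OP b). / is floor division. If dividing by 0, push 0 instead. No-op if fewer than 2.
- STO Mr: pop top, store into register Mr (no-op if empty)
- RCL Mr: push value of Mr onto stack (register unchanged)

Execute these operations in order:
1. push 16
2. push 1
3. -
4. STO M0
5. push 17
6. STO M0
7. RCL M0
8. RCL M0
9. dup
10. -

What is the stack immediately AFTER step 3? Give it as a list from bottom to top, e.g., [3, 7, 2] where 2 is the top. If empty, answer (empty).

After op 1 (push 16): stack=[16] mem=[0,0,0,0]
After op 2 (push 1): stack=[16,1] mem=[0,0,0,0]
After op 3 (-): stack=[15] mem=[0,0,0,0]

[15]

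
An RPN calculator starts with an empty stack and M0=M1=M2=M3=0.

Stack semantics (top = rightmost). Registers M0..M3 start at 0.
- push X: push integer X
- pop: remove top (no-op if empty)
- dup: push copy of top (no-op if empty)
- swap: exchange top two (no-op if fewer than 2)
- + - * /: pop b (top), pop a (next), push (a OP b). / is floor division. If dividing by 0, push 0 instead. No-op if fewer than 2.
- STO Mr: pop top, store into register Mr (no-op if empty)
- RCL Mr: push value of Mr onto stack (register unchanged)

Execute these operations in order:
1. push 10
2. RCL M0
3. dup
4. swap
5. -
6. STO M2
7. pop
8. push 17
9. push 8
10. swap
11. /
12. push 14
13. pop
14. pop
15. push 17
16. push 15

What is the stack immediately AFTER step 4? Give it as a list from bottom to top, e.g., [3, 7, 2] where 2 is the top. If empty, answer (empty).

After op 1 (push 10): stack=[10] mem=[0,0,0,0]
After op 2 (RCL M0): stack=[10,0] mem=[0,0,0,0]
After op 3 (dup): stack=[10,0,0] mem=[0,0,0,0]
After op 4 (swap): stack=[10,0,0] mem=[0,0,0,0]

[10, 0, 0]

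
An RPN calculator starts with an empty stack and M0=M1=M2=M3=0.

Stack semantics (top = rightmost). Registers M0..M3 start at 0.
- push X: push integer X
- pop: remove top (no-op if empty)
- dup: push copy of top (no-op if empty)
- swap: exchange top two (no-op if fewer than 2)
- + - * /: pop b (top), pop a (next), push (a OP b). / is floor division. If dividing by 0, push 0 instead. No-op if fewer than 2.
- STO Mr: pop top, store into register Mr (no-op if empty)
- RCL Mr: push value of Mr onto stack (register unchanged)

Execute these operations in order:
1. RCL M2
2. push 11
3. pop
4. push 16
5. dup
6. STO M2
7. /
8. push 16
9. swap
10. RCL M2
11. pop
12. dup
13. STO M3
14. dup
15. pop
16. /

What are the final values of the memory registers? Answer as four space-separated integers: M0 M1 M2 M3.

After op 1 (RCL M2): stack=[0] mem=[0,0,0,0]
After op 2 (push 11): stack=[0,11] mem=[0,0,0,0]
After op 3 (pop): stack=[0] mem=[0,0,0,0]
After op 4 (push 16): stack=[0,16] mem=[0,0,0,0]
After op 5 (dup): stack=[0,16,16] mem=[0,0,0,0]
After op 6 (STO M2): stack=[0,16] mem=[0,0,16,0]
After op 7 (/): stack=[0] mem=[0,0,16,0]
After op 8 (push 16): stack=[0,16] mem=[0,0,16,0]
After op 9 (swap): stack=[16,0] mem=[0,0,16,0]
After op 10 (RCL M2): stack=[16,0,16] mem=[0,0,16,0]
After op 11 (pop): stack=[16,0] mem=[0,0,16,0]
After op 12 (dup): stack=[16,0,0] mem=[0,0,16,0]
After op 13 (STO M3): stack=[16,0] mem=[0,0,16,0]
After op 14 (dup): stack=[16,0,0] mem=[0,0,16,0]
After op 15 (pop): stack=[16,0] mem=[0,0,16,0]
After op 16 (/): stack=[0] mem=[0,0,16,0]

Answer: 0 0 16 0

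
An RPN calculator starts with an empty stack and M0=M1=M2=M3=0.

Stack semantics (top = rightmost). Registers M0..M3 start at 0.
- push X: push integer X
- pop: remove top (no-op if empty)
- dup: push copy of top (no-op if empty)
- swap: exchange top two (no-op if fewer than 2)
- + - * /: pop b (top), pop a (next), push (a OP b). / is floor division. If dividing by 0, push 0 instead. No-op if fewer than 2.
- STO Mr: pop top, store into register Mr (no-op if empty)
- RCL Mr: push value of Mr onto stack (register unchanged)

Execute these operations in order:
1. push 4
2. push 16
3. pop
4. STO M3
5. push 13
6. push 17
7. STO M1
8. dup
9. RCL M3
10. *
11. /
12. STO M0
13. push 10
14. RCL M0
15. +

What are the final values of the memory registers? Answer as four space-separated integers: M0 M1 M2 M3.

After op 1 (push 4): stack=[4] mem=[0,0,0,0]
After op 2 (push 16): stack=[4,16] mem=[0,0,0,0]
After op 3 (pop): stack=[4] mem=[0,0,0,0]
After op 4 (STO M3): stack=[empty] mem=[0,0,0,4]
After op 5 (push 13): stack=[13] mem=[0,0,0,4]
After op 6 (push 17): stack=[13,17] mem=[0,0,0,4]
After op 7 (STO M1): stack=[13] mem=[0,17,0,4]
After op 8 (dup): stack=[13,13] mem=[0,17,0,4]
After op 9 (RCL M3): stack=[13,13,4] mem=[0,17,0,4]
After op 10 (*): stack=[13,52] mem=[0,17,0,4]
After op 11 (/): stack=[0] mem=[0,17,0,4]
After op 12 (STO M0): stack=[empty] mem=[0,17,0,4]
After op 13 (push 10): stack=[10] mem=[0,17,0,4]
After op 14 (RCL M0): stack=[10,0] mem=[0,17,0,4]
After op 15 (+): stack=[10] mem=[0,17,0,4]

Answer: 0 17 0 4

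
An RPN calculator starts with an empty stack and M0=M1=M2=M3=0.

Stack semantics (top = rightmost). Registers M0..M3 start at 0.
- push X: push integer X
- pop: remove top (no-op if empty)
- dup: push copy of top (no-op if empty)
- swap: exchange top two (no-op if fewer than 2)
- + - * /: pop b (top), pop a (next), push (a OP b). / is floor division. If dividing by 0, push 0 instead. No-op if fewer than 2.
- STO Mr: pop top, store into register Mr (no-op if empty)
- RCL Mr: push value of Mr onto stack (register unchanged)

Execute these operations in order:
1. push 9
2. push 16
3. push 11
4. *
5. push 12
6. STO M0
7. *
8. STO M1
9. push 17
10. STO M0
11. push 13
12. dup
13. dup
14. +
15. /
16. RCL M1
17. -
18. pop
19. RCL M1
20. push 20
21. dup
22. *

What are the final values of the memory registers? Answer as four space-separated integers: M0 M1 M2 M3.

Answer: 17 1584 0 0

Derivation:
After op 1 (push 9): stack=[9] mem=[0,0,0,0]
After op 2 (push 16): stack=[9,16] mem=[0,0,0,0]
After op 3 (push 11): stack=[9,16,11] mem=[0,0,0,0]
After op 4 (*): stack=[9,176] mem=[0,0,0,0]
After op 5 (push 12): stack=[9,176,12] mem=[0,0,0,0]
After op 6 (STO M0): stack=[9,176] mem=[12,0,0,0]
After op 7 (*): stack=[1584] mem=[12,0,0,0]
After op 8 (STO M1): stack=[empty] mem=[12,1584,0,0]
After op 9 (push 17): stack=[17] mem=[12,1584,0,0]
After op 10 (STO M0): stack=[empty] mem=[17,1584,0,0]
After op 11 (push 13): stack=[13] mem=[17,1584,0,0]
After op 12 (dup): stack=[13,13] mem=[17,1584,0,0]
After op 13 (dup): stack=[13,13,13] mem=[17,1584,0,0]
After op 14 (+): stack=[13,26] mem=[17,1584,0,0]
After op 15 (/): stack=[0] mem=[17,1584,0,0]
After op 16 (RCL M1): stack=[0,1584] mem=[17,1584,0,0]
After op 17 (-): stack=[-1584] mem=[17,1584,0,0]
After op 18 (pop): stack=[empty] mem=[17,1584,0,0]
After op 19 (RCL M1): stack=[1584] mem=[17,1584,0,0]
After op 20 (push 20): stack=[1584,20] mem=[17,1584,0,0]
After op 21 (dup): stack=[1584,20,20] mem=[17,1584,0,0]
After op 22 (*): stack=[1584,400] mem=[17,1584,0,0]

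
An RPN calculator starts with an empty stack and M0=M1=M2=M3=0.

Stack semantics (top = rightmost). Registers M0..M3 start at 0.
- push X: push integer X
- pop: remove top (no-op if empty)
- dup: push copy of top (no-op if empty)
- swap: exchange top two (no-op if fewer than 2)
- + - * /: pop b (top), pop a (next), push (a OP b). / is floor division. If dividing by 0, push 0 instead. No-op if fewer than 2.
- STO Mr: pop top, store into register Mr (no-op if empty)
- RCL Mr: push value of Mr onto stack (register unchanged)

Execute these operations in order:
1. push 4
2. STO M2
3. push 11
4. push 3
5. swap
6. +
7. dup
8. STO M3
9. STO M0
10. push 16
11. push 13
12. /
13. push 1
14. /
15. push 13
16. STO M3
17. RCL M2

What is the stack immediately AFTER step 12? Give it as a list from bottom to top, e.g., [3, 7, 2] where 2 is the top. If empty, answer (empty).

After op 1 (push 4): stack=[4] mem=[0,0,0,0]
After op 2 (STO M2): stack=[empty] mem=[0,0,4,0]
After op 3 (push 11): stack=[11] mem=[0,0,4,0]
After op 4 (push 3): stack=[11,3] mem=[0,0,4,0]
After op 5 (swap): stack=[3,11] mem=[0,0,4,0]
After op 6 (+): stack=[14] mem=[0,0,4,0]
After op 7 (dup): stack=[14,14] mem=[0,0,4,0]
After op 8 (STO M3): stack=[14] mem=[0,0,4,14]
After op 9 (STO M0): stack=[empty] mem=[14,0,4,14]
After op 10 (push 16): stack=[16] mem=[14,0,4,14]
After op 11 (push 13): stack=[16,13] mem=[14,0,4,14]
After op 12 (/): stack=[1] mem=[14,0,4,14]

[1]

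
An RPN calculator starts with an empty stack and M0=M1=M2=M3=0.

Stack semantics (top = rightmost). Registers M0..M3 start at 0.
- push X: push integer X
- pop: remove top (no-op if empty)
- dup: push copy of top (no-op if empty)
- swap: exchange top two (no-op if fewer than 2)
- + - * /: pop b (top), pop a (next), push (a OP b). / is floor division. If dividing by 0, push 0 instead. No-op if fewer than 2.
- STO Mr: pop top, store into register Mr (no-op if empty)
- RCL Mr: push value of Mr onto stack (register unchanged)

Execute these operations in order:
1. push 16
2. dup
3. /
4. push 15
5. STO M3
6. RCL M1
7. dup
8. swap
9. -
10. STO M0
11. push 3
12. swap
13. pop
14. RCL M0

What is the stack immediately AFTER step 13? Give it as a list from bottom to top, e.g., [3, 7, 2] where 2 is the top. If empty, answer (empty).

After op 1 (push 16): stack=[16] mem=[0,0,0,0]
After op 2 (dup): stack=[16,16] mem=[0,0,0,0]
After op 3 (/): stack=[1] mem=[0,0,0,0]
After op 4 (push 15): stack=[1,15] mem=[0,0,0,0]
After op 5 (STO M3): stack=[1] mem=[0,0,0,15]
After op 6 (RCL M1): stack=[1,0] mem=[0,0,0,15]
After op 7 (dup): stack=[1,0,0] mem=[0,0,0,15]
After op 8 (swap): stack=[1,0,0] mem=[0,0,0,15]
After op 9 (-): stack=[1,0] mem=[0,0,0,15]
After op 10 (STO M0): stack=[1] mem=[0,0,0,15]
After op 11 (push 3): stack=[1,3] mem=[0,0,0,15]
After op 12 (swap): stack=[3,1] mem=[0,0,0,15]
After op 13 (pop): stack=[3] mem=[0,0,0,15]

[3]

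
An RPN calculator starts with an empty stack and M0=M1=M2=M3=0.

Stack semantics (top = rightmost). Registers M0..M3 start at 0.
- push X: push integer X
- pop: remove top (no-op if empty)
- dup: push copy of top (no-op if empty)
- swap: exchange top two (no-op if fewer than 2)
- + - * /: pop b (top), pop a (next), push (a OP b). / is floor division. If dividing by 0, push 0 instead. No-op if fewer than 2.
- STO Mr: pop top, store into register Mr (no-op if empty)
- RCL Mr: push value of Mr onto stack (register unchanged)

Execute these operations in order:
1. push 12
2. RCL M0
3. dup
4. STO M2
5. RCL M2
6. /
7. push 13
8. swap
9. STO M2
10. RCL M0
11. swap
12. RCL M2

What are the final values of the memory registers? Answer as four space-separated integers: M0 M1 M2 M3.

After op 1 (push 12): stack=[12] mem=[0,0,0,0]
After op 2 (RCL M0): stack=[12,0] mem=[0,0,0,0]
After op 3 (dup): stack=[12,0,0] mem=[0,0,0,0]
After op 4 (STO M2): stack=[12,0] mem=[0,0,0,0]
After op 5 (RCL M2): stack=[12,0,0] mem=[0,0,0,0]
After op 6 (/): stack=[12,0] mem=[0,0,0,0]
After op 7 (push 13): stack=[12,0,13] mem=[0,0,0,0]
After op 8 (swap): stack=[12,13,0] mem=[0,0,0,0]
After op 9 (STO M2): stack=[12,13] mem=[0,0,0,0]
After op 10 (RCL M0): stack=[12,13,0] mem=[0,0,0,0]
After op 11 (swap): stack=[12,0,13] mem=[0,0,0,0]
After op 12 (RCL M2): stack=[12,0,13,0] mem=[0,0,0,0]

Answer: 0 0 0 0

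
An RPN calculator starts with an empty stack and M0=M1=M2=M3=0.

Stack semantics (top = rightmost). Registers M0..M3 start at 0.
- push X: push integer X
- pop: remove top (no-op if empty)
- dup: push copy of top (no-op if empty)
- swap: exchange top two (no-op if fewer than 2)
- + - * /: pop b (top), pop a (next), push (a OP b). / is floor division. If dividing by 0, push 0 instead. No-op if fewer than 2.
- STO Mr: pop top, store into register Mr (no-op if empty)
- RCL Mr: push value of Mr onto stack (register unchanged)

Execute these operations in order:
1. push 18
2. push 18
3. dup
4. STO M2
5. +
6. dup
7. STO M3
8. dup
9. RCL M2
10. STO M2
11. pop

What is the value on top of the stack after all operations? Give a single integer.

Answer: 36

Derivation:
After op 1 (push 18): stack=[18] mem=[0,0,0,0]
After op 2 (push 18): stack=[18,18] mem=[0,0,0,0]
After op 3 (dup): stack=[18,18,18] mem=[0,0,0,0]
After op 4 (STO M2): stack=[18,18] mem=[0,0,18,0]
After op 5 (+): stack=[36] mem=[0,0,18,0]
After op 6 (dup): stack=[36,36] mem=[0,0,18,0]
After op 7 (STO M3): stack=[36] mem=[0,0,18,36]
After op 8 (dup): stack=[36,36] mem=[0,0,18,36]
After op 9 (RCL M2): stack=[36,36,18] mem=[0,0,18,36]
After op 10 (STO M2): stack=[36,36] mem=[0,0,18,36]
After op 11 (pop): stack=[36] mem=[0,0,18,36]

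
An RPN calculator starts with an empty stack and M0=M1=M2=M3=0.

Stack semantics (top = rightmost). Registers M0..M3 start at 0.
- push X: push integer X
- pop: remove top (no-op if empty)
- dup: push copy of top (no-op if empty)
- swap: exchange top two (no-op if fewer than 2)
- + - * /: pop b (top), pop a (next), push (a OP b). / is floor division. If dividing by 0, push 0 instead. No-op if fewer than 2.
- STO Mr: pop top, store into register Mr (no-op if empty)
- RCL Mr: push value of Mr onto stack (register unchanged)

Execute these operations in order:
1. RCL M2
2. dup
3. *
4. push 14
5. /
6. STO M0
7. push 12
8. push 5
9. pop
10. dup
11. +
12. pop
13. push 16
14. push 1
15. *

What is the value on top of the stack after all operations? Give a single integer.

Answer: 16

Derivation:
After op 1 (RCL M2): stack=[0] mem=[0,0,0,0]
After op 2 (dup): stack=[0,0] mem=[0,0,0,0]
After op 3 (*): stack=[0] mem=[0,0,0,0]
After op 4 (push 14): stack=[0,14] mem=[0,0,0,0]
After op 5 (/): stack=[0] mem=[0,0,0,0]
After op 6 (STO M0): stack=[empty] mem=[0,0,0,0]
After op 7 (push 12): stack=[12] mem=[0,0,0,0]
After op 8 (push 5): stack=[12,5] mem=[0,0,0,0]
After op 9 (pop): stack=[12] mem=[0,0,0,0]
After op 10 (dup): stack=[12,12] mem=[0,0,0,0]
After op 11 (+): stack=[24] mem=[0,0,0,0]
After op 12 (pop): stack=[empty] mem=[0,0,0,0]
After op 13 (push 16): stack=[16] mem=[0,0,0,0]
After op 14 (push 1): stack=[16,1] mem=[0,0,0,0]
After op 15 (*): stack=[16] mem=[0,0,0,0]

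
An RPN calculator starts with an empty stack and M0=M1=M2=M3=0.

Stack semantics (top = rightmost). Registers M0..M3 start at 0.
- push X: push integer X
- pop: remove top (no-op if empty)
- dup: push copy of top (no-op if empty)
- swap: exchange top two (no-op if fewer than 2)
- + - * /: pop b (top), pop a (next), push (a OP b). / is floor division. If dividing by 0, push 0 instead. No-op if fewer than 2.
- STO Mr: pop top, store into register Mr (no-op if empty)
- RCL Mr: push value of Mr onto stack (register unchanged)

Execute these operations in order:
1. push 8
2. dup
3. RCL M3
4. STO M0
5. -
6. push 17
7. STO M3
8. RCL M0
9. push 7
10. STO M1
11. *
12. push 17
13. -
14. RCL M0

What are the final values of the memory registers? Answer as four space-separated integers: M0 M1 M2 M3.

After op 1 (push 8): stack=[8] mem=[0,0,0,0]
After op 2 (dup): stack=[8,8] mem=[0,0,0,0]
After op 3 (RCL M3): stack=[8,8,0] mem=[0,0,0,0]
After op 4 (STO M0): stack=[8,8] mem=[0,0,0,0]
After op 5 (-): stack=[0] mem=[0,0,0,0]
After op 6 (push 17): stack=[0,17] mem=[0,0,0,0]
After op 7 (STO M3): stack=[0] mem=[0,0,0,17]
After op 8 (RCL M0): stack=[0,0] mem=[0,0,0,17]
After op 9 (push 7): stack=[0,0,7] mem=[0,0,0,17]
After op 10 (STO M1): stack=[0,0] mem=[0,7,0,17]
After op 11 (*): stack=[0] mem=[0,7,0,17]
After op 12 (push 17): stack=[0,17] mem=[0,7,0,17]
After op 13 (-): stack=[-17] mem=[0,7,0,17]
After op 14 (RCL M0): stack=[-17,0] mem=[0,7,0,17]

Answer: 0 7 0 17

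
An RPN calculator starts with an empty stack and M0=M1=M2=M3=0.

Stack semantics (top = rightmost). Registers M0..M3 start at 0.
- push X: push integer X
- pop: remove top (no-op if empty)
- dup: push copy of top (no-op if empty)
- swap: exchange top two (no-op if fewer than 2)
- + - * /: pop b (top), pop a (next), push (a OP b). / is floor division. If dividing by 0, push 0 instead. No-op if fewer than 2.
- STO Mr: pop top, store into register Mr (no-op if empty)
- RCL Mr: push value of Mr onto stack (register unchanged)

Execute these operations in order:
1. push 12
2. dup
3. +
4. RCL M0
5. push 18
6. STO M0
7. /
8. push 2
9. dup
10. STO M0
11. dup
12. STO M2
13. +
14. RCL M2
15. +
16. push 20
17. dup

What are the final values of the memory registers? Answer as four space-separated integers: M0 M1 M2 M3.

After op 1 (push 12): stack=[12] mem=[0,0,0,0]
After op 2 (dup): stack=[12,12] mem=[0,0,0,0]
After op 3 (+): stack=[24] mem=[0,0,0,0]
After op 4 (RCL M0): stack=[24,0] mem=[0,0,0,0]
After op 5 (push 18): stack=[24,0,18] mem=[0,0,0,0]
After op 6 (STO M0): stack=[24,0] mem=[18,0,0,0]
After op 7 (/): stack=[0] mem=[18,0,0,0]
After op 8 (push 2): stack=[0,2] mem=[18,0,0,0]
After op 9 (dup): stack=[0,2,2] mem=[18,0,0,0]
After op 10 (STO M0): stack=[0,2] mem=[2,0,0,0]
After op 11 (dup): stack=[0,2,2] mem=[2,0,0,0]
After op 12 (STO M2): stack=[0,2] mem=[2,0,2,0]
After op 13 (+): stack=[2] mem=[2,0,2,0]
After op 14 (RCL M2): stack=[2,2] mem=[2,0,2,0]
After op 15 (+): stack=[4] mem=[2,0,2,0]
After op 16 (push 20): stack=[4,20] mem=[2,0,2,0]
After op 17 (dup): stack=[4,20,20] mem=[2,0,2,0]

Answer: 2 0 2 0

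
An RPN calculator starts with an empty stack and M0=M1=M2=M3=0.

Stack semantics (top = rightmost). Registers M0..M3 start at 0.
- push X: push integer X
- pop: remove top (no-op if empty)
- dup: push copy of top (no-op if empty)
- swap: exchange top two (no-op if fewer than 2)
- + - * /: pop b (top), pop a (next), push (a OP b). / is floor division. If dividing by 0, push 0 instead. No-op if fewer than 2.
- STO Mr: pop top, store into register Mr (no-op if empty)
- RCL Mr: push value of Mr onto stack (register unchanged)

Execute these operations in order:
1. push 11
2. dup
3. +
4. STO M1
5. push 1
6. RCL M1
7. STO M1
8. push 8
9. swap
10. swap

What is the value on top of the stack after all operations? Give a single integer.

After op 1 (push 11): stack=[11] mem=[0,0,0,0]
After op 2 (dup): stack=[11,11] mem=[0,0,0,0]
After op 3 (+): stack=[22] mem=[0,0,0,0]
After op 4 (STO M1): stack=[empty] mem=[0,22,0,0]
After op 5 (push 1): stack=[1] mem=[0,22,0,0]
After op 6 (RCL M1): stack=[1,22] mem=[0,22,0,0]
After op 7 (STO M1): stack=[1] mem=[0,22,0,0]
After op 8 (push 8): stack=[1,8] mem=[0,22,0,0]
After op 9 (swap): stack=[8,1] mem=[0,22,0,0]
After op 10 (swap): stack=[1,8] mem=[0,22,0,0]

Answer: 8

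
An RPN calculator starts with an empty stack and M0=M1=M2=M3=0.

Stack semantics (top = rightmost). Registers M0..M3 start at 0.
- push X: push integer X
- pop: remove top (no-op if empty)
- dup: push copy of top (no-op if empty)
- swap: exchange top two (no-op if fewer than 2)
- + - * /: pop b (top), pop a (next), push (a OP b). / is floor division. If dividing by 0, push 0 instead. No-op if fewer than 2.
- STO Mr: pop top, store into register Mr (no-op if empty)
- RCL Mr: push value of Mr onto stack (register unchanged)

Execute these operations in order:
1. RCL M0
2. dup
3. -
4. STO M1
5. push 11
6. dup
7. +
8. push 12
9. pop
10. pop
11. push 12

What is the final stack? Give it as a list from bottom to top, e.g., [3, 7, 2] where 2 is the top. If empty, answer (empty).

After op 1 (RCL M0): stack=[0] mem=[0,0,0,0]
After op 2 (dup): stack=[0,0] mem=[0,0,0,0]
After op 3 (-): stack=[0] mem=[0,0,0,0]
After op 4 (STO M1): stack=[empty] mem=[0,0,0,0]
After op 5 (push 11): stack=[11] mem=[0,0,0,0]
After op 6 (dup): stack=[11,11] mem=[0,0,0,0]
After op 7 (+): stack=[22] mem=[0,0,0,0]
After op 8 (push 12): stack=[22,12] mem=[0,0,0,0]
After op 9 (pop): stack=[22] mem=[0,0,0,0]
After op 10 (pop): stack=[empty] mem=[0,0,0,0]
After op 11 (push 12): stack=[12] mem=[0,0,0,0]

Answer: [12]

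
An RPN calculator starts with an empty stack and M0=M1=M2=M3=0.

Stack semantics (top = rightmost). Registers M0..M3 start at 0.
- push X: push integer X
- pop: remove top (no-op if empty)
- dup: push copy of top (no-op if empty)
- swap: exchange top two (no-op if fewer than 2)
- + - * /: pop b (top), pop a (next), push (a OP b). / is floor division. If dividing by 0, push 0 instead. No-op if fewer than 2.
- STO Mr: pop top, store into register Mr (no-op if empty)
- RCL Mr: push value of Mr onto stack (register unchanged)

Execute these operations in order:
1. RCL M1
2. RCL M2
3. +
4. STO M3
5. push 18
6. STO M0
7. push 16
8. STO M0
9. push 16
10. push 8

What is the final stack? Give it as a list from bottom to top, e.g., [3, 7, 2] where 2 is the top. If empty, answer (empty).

Answer: [16, 8]

Derivation:
After op 1 (RCL M1): stack=[0] mem=[0,0,0,0]
After op 2 (RCL M2): stack=[0,0] mem=[0,0,0,0]
After op 3 (+): stack=[0] mem=[0,0,0,0]
After op 4 (STO M3): stack=[empty] mem=[0,0,0,0]
After op 5 (push 18): stack=[18] mem=[0,0,0,0]
After op 6 (STO M0): stack=[empty] mem=[18,0,0,0]
After op 7 (push 16): stack=[16] mem=[18,0,0,0]
After op 8 (STO M0): stack=[empty] mem=[16,0,0,0]
After op 9 (push 16): stack=[16] mem=[16,0,0,0]
After op 10 (push 8): stack=[16,8] mem=[16,0,0,0]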